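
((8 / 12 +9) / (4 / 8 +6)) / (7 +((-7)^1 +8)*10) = 58 / 663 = 0.09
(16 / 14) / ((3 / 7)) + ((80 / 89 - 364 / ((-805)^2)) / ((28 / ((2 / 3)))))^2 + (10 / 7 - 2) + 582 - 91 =4920576644300726657 / 9978948688051875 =493.10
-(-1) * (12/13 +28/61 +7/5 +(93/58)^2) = 71401569/13338260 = 5.35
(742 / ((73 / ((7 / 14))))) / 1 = 371 / 73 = 5.08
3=3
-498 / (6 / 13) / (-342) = 1079 / 342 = 3.15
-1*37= -37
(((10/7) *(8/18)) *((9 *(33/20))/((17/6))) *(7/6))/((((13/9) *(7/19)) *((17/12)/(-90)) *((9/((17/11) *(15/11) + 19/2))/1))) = -597.75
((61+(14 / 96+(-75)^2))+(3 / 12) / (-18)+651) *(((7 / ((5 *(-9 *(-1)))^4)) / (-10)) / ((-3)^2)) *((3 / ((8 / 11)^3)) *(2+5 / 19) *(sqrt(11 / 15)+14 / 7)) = -365594617157 / 86164300800000-365594617157 *sqrt(165) / 2584929024000000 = -0.01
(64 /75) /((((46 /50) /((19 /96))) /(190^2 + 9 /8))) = 5487371 /828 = 6627.26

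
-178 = -178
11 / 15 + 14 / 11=331 / 165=2.01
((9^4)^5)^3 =1797010299914431210413179829509605039731475627537851106401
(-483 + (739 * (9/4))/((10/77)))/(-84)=-23467/160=-146.67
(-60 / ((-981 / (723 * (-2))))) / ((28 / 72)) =-173520 / 763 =-227.42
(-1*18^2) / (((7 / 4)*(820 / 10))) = -648 / 287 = -2.26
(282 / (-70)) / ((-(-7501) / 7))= -141 / 37505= -0.00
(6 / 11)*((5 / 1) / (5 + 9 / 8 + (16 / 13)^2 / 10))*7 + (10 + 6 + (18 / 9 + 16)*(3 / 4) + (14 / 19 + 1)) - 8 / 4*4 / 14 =1394880161 / 41382418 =33.71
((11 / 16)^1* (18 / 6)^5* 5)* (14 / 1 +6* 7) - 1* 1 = 93553 / 2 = 46776.50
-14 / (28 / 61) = -30.50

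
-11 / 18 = -0.61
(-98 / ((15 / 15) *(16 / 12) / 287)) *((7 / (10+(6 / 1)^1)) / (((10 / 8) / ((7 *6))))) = -6201783 / 20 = -310089.15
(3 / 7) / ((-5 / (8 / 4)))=-6 / 35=-0.17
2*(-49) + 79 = -19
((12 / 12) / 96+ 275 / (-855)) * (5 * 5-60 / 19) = -706745 / 103968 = -6.80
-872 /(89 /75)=-65400 /89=-734.83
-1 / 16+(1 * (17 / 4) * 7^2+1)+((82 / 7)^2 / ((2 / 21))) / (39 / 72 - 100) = 52051999 / 267344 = 194.70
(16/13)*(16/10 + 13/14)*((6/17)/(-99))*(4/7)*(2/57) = -7552/33948915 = -0.00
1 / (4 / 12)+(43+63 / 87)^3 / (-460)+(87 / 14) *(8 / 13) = -174.90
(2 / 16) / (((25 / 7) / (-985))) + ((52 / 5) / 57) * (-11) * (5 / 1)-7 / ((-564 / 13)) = -1584137 / 35720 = -44.35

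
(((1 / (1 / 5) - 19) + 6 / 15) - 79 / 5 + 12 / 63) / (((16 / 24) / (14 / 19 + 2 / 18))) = -88943 / 2394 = -37.15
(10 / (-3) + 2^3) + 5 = 29 / 3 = 9.67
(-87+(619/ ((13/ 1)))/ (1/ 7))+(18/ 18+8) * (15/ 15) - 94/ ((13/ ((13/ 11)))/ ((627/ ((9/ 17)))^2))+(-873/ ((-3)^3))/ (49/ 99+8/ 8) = -207548986439/ 17316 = -11985965.95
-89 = -89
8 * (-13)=-104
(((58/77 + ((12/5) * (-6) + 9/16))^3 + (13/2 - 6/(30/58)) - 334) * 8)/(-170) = 602850021395399/4967079040000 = 121.37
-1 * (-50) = 50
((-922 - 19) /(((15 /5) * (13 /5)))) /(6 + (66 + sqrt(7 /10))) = -1129200 /673829 + 4705 * sqrt(70) /2021487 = -1.66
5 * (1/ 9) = 5/ 9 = 0.56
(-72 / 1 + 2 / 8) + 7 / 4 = -70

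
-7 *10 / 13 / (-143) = 70 / 1859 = 0.04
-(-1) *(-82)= -82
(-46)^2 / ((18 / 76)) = 8934.22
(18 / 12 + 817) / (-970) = -1637 / 1940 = -0.84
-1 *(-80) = 80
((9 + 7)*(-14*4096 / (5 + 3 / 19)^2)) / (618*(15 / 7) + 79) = -622592 / 25333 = -24.58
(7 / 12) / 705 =7 / 8460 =0.00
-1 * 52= -52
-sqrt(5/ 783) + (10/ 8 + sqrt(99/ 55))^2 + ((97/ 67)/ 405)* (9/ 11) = -sqrt(435)/ 261 + 3* sqrt(5)/ 2 + 1785829/ 530640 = 6.64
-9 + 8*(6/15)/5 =-209/25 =-8.36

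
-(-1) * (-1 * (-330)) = 330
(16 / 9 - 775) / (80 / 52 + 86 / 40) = -1809340 / 8631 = -209.63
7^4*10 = 24010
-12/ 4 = -3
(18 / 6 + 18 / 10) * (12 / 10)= 144 / 25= 5.76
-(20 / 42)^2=-0.23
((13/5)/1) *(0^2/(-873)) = 0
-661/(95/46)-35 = -33731/95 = -355.06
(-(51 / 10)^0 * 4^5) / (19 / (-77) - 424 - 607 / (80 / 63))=6307840 / 5557917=1.13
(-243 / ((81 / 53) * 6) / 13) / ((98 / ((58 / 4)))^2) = -44573 / 998816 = -0.04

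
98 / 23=4.26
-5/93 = -0.05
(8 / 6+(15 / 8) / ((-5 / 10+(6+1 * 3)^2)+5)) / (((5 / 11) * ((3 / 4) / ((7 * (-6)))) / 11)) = -174482 / 95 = -1836.65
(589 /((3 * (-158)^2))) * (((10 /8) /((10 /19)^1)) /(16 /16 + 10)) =11191 /6590496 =0.00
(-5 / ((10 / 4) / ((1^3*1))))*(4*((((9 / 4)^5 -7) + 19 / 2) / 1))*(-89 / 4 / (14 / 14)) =5483201 / 512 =10709.38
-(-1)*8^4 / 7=4096 / 7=585.14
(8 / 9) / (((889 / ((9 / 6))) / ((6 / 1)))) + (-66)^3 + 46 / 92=-511166983 / 1778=-287495.49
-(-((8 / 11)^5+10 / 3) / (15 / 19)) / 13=32467466 / 94214835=0.34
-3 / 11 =-0.27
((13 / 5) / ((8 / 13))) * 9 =1521 / 40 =38.02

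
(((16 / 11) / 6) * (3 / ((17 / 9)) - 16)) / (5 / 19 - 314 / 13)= 69160 / 472923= 0.15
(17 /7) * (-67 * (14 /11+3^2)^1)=-128707 /77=-1671.52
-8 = -8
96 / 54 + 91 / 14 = 149 / 18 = 8.28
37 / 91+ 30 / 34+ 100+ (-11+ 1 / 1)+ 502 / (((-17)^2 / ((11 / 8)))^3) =51332608953179 / 562308807424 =91.29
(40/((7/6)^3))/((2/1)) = 12.59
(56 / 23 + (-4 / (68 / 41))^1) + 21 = 8220 / 391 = 21.02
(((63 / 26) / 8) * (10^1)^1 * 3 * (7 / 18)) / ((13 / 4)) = 735 / 676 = 1.09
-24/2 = -12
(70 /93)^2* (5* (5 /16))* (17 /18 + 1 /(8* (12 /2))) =4256875 /4981824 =0.85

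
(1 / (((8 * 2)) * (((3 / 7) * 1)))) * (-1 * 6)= -7 / 8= -0.88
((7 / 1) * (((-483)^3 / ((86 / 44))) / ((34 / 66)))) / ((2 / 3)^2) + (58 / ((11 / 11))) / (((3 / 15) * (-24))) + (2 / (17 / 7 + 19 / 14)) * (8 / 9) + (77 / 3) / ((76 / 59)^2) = -3549802032485516531 / 2014016112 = -1762548974.33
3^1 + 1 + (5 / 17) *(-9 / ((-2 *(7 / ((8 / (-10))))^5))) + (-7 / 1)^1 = -535727733 / 178574375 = -3.00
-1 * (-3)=3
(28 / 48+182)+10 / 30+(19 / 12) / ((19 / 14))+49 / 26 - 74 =111.97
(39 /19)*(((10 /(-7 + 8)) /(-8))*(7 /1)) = -1365 /76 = -17.96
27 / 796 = 0.03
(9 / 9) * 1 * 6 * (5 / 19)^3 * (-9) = -6750 / 6859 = -0.98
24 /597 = 8 /199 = 0.04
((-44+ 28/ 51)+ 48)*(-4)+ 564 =27836/ 51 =545.80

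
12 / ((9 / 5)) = 20 / 3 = 6.67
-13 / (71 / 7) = -1.28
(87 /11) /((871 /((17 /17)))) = 87 /9581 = 0.01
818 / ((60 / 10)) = 136.33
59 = 59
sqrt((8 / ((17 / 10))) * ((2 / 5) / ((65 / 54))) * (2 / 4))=12 * sqrt(6630) / 1105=0.88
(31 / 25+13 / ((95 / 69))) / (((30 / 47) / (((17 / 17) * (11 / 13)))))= 1311629 / 92625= 14.16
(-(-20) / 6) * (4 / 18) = 20 / 27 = 0.74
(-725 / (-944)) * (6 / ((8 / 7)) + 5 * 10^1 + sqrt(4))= 166025 / 3776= 43.97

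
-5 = -5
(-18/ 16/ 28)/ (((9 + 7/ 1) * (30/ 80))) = -3/ 448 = -0.01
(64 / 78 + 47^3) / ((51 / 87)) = 117424741 / 663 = 177111.22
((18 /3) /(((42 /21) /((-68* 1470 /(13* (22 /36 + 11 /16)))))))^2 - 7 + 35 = 6452413398172 /20449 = 315536867.24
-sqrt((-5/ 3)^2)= -1.67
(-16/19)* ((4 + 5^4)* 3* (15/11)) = -452880/209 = -2166.89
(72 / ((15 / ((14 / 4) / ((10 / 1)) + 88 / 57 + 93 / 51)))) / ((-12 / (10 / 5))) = -72043 / 24225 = -2.97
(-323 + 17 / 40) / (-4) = 12903 / 160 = 80.64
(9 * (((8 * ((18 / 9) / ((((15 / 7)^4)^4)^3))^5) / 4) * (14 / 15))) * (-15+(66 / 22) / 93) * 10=-55384162047902920447622735690704189345886445206016519186433585970687775255995427213577055737015569992670478125824378847109629231843732836021697207190802646175707112643445514122110130237822699050866666832703488 / 18886114245266525250175986778526530621357752451561516980377598644221451932794040098935789155728047878568250545117530928769979209892255306140359161922370738632095479009561089140670924396435578203383236263544798939606323462869966291011920121322049948009436093343538232147693634033203125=-0.00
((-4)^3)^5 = -1073741824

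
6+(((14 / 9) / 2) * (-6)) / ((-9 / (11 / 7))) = 184 / 27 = 6.81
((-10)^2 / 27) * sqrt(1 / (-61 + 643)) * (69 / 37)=1150 * sqrt(582) / 96903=0.29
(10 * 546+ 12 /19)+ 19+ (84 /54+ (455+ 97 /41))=41635195 /7011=5938.55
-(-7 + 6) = 1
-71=-71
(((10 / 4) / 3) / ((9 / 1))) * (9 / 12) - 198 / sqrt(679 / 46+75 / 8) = 5 / 72 - 396 * sqrt(204286) / 4441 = -40.23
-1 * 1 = -1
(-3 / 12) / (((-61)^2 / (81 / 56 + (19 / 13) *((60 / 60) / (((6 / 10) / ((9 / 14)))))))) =-2193 / 10835552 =-0.00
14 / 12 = 1.17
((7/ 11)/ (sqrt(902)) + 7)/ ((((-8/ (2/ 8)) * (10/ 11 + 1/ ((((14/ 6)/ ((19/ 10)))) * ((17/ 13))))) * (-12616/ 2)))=4165 * sqrt(902)/ 1825384009856 + 45815/ 2023707328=0.00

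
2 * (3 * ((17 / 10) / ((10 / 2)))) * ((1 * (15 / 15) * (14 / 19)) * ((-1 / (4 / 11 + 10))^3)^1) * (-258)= 6810727 / 19548150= 0.35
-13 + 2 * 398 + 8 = 791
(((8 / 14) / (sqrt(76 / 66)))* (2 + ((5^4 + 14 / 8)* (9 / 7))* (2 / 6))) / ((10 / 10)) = 7577* sqrt(1254) / 1862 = 144.10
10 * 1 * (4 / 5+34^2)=11568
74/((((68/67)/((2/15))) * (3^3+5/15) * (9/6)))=2479/10455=0.24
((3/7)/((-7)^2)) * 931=57/7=8.14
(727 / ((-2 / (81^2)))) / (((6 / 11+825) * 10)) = -5829813 / 20180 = -288.89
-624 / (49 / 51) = -31824 / 49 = -649.47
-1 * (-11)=11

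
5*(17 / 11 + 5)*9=3240 / 11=294.55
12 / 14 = 0.86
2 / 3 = 0.67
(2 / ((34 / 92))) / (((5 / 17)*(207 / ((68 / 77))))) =272 / 3465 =0.08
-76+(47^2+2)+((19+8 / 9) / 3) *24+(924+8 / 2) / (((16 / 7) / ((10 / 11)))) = 263657 / 99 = 2663.20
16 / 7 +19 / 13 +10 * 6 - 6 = 5255 / 91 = 57.75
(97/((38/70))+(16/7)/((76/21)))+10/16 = 27351/152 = 179.94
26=26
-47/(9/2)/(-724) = 47/3258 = 0.01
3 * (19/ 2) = 57/ 2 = 28.50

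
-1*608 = -608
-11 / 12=-0.92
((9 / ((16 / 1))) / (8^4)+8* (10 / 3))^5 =3961510129879851995522576457331307 / 293768974166354889453600768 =13485120.89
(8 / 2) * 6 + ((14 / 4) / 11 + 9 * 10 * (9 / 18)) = 1525 / 22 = 69.32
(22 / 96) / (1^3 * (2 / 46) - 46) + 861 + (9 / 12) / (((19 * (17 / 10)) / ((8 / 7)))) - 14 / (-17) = 14123682745 / 16387728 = 861.85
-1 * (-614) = 614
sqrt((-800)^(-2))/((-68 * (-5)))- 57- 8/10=-15721599/272000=-57.80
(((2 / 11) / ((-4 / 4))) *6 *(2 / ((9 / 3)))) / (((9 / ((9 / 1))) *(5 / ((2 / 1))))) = -16 / 55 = -0.29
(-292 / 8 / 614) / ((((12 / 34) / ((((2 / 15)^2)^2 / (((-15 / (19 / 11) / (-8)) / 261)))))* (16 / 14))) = -9573074 / 854803125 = -0.01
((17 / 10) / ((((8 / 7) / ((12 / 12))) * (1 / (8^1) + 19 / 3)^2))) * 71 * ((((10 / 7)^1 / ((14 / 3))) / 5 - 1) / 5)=-1998792 / 4204375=-0.48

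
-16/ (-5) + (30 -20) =66/ 5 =13.20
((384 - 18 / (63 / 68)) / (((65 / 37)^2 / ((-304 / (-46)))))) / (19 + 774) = 531040576 / 539418425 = 0.98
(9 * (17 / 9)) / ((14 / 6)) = 51 / 7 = 7.29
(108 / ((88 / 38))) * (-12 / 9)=-684 / 11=-62.18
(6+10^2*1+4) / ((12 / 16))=440 / 3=146.67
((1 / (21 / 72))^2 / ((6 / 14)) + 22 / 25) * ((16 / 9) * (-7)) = -79264 / 225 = -352.28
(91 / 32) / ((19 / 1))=91 / 608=0.15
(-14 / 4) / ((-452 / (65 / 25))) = 91 / 4520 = 0.02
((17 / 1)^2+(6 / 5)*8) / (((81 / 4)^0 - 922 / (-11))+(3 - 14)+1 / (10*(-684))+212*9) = 22466664 / 149111989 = 0.15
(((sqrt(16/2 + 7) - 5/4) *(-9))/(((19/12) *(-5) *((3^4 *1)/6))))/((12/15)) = -5/38 + 2 *sqrt(15)/19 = 0.28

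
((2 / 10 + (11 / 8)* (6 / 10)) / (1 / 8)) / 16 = 41 / 80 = 0.51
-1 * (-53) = 53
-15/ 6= -5/ 2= -2.50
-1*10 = -10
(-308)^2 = 94864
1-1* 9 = -8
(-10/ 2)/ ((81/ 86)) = -430/ 81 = -5.31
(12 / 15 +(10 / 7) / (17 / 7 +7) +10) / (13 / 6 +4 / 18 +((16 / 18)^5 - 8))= -71134362 / 32841875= -2.17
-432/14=-216/7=-30.86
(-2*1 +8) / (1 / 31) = 186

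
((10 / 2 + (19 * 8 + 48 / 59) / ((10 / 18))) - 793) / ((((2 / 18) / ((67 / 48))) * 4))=-7603629 / 4720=-1610.94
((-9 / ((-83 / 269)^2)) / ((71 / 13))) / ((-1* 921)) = 2822079 / 150159533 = 0.02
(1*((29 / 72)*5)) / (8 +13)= 145 / 1512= 0.10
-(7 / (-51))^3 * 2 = 0.01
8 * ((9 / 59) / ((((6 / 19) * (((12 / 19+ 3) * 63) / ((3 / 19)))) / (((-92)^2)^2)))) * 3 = 236721152 / 413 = 573174.70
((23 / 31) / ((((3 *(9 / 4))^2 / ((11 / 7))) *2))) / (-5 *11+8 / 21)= -2024 / 8640351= -0.00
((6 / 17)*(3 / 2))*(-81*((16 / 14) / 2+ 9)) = -48843 / 119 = -410.45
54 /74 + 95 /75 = 1108 /555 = 2.00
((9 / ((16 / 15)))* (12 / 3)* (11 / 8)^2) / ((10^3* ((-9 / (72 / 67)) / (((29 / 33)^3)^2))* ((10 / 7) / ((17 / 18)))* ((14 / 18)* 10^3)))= -10111996457 / 3390152832000000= -0.00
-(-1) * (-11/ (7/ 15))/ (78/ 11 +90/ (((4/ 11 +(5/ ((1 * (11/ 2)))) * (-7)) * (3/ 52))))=1815/ 19474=0.09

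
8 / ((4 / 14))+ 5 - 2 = 31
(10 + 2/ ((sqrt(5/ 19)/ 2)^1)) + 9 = 4*sqrt(95)/ 5 + 19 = 26.80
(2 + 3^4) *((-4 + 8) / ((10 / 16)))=2656 / 5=531.20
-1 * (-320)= 320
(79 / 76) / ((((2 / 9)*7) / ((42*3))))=6399 / 76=84.20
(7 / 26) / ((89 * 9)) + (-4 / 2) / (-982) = 24263 / 10225566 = 0.00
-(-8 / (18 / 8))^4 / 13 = -1048576 / 85293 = -12.29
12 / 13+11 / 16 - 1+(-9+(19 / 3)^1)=-1283 / 624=-2.06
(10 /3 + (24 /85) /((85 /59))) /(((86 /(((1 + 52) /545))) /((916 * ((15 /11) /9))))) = 1856912452 /3352493925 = 0.55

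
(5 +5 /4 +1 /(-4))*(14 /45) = 28 /15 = 1.87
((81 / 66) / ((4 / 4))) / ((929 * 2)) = 27 / 40876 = 0.00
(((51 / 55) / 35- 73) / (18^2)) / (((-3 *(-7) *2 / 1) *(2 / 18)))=-70237 / 1455300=-0.05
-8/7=-1.14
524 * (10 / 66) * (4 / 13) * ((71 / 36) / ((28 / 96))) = 1488160 / 9009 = 165.19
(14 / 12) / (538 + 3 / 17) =17 / 7842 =0.00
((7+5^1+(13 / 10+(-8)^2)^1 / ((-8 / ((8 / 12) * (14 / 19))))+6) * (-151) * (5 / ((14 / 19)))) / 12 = -2408299 / 2016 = -1194.59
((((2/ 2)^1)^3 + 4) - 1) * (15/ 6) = 10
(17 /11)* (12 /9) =68 /33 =2.06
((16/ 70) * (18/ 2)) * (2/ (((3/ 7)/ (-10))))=-96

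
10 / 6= 5 / 3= 1.67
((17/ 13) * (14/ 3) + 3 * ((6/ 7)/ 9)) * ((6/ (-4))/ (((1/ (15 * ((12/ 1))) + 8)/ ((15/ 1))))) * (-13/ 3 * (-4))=-311.21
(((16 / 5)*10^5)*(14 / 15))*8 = 7168000 / 3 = 2389333.33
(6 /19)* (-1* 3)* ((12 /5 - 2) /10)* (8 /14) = -72 /3325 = -0.02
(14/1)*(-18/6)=-42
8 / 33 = 0.24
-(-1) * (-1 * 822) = -822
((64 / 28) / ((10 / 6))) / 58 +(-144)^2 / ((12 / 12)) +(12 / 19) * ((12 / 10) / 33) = 4398841248 / 212135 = 20736.05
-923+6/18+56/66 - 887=-19897/11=-1808.82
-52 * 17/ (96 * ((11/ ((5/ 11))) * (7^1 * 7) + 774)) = -1105/ 235176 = -0.00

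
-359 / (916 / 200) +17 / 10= -175607 / 2290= -76.68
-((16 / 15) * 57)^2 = -92416 / 25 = -3696.64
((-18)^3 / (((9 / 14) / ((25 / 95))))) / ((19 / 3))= -136080 / 361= -376.95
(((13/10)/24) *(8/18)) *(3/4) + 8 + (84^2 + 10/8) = 5086993/720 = 7065.27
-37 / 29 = -1.28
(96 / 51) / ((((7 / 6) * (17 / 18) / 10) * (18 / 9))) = 17280 / 2023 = 8.54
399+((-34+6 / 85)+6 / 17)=31061 / 85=365.42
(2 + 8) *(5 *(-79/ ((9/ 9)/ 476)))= -1880200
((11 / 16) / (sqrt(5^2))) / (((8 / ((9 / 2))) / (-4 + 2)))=-99 / 640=-0.15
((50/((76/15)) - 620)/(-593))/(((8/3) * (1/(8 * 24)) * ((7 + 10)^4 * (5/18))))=3004776/941031107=0.00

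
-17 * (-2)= 34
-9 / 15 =-3 / 5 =-0.60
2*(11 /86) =11 /43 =0.26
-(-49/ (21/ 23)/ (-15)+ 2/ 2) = -4.58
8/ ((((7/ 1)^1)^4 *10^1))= 4/ 12005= 0.00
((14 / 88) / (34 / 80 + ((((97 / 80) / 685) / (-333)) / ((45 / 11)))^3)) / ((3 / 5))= 1615097391067217610000000000 / 2588770389682025927237554607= 0.62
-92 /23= -4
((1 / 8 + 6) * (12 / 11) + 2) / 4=191 / 88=2.17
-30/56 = -0.54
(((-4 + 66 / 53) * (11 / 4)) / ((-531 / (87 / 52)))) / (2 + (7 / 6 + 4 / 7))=163009 / 25528828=0.01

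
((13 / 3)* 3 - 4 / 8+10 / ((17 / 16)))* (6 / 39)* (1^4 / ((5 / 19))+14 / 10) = 17.53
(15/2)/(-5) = -3/2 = -1.50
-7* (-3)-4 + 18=35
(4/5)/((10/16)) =32/25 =1.28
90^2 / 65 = 1620 / 13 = 124.62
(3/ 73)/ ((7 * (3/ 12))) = 12/ 511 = 0.02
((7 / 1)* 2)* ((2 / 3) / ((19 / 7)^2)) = 1372 / 1083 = 1.27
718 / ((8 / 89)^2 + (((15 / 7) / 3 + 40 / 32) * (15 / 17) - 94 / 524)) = 354635906968 / 771448553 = 459.70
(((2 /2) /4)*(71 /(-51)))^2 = 5041 /41616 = 0.12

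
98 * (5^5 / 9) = 306250 / 9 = 34027.78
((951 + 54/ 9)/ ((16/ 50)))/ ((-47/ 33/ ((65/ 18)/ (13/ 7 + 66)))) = -1596595/ 14288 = -111.74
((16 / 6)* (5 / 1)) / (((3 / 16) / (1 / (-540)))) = -32 / 243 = -0.13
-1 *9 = -9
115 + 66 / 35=4091 / 35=116.89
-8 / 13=-0.62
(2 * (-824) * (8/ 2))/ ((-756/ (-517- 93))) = -1005280/ 189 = -5318.94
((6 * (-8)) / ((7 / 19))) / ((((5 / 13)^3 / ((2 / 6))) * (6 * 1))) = -333944 / 2625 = -127.22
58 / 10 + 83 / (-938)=26787 / 4690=5.71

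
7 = 7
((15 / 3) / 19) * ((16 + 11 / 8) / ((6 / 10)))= 3475 / 456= 7.62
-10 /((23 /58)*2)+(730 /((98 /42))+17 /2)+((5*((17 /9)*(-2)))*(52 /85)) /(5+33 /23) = 32913305 /107226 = 306.95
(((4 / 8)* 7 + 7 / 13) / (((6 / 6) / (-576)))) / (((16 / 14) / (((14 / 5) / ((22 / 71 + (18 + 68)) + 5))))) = -1753416 / 28093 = -62.41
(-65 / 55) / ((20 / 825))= -195 / 4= -48.75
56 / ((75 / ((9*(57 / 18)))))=532 / 25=21.28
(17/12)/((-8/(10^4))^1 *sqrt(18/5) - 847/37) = -1040552734375/16814273363574 + 14545625 *sqrt(10)/11209515575716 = -0.06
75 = 75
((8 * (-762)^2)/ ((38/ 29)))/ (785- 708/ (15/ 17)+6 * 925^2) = 0.69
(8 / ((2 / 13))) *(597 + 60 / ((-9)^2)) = 839228 / 27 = 31082.52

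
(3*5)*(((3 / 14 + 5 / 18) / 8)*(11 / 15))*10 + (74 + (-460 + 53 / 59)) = -5625097 / 14868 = -378.34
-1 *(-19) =19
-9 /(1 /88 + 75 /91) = -72072 /6691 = -10.77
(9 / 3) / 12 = 1 / 4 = 0.25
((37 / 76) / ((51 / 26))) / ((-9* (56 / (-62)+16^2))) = -14911 / 137931336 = -0.00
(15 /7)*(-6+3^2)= 45 /7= 6.43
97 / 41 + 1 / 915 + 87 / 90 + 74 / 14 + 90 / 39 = 74606741 / 6827730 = 10.93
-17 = -17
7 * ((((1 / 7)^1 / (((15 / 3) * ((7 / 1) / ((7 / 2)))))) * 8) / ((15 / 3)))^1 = 4 / 25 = 0.16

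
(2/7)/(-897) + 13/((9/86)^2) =201237710/169533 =1187.01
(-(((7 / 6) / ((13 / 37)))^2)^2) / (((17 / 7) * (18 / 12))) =-31499023927 / 943883928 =-33.37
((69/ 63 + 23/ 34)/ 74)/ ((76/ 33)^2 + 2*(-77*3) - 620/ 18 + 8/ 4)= -153065/ 3127151496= -0.00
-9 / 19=-0.47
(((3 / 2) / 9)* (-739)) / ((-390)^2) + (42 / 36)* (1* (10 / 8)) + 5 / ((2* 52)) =1374011 / 912600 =1.51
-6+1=-5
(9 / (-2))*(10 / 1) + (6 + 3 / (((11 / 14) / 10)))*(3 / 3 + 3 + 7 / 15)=8379 / 55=152.35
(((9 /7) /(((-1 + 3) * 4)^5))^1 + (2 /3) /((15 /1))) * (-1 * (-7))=0.31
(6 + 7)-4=9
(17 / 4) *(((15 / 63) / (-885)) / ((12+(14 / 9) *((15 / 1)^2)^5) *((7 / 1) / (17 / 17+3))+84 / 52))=-221 / 303411522836402442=-0.00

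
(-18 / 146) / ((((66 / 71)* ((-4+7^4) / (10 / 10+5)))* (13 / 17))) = -213 / 490633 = -0.00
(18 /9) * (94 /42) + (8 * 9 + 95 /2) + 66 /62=162803 /1302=125.04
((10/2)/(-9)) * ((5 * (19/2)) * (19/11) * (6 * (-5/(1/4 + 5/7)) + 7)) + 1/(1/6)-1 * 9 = 1953079/1782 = 1096.00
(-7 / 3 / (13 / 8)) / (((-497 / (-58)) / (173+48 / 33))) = -890416 / 30459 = -29.23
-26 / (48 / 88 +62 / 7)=-1001 / 362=-2.77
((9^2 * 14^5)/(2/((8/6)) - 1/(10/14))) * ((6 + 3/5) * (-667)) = -1917763138368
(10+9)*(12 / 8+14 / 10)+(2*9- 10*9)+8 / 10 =-161 / 10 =-16.10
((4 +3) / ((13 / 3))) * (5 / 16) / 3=35 / 208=0.17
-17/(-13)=17/13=1.31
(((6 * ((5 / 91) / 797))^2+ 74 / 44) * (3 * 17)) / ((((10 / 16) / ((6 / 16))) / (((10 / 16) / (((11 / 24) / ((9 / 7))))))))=804000632974263 / 8910720744926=90.23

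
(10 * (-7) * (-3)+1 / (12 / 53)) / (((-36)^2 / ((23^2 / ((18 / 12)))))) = 1361117 / 23328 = 58.35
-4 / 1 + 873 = 869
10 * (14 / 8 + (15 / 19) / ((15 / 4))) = 19.61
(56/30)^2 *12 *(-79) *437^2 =-47311423936/75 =-630818985.81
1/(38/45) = 45/38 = 1.18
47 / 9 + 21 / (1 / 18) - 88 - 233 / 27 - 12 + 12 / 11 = 81878 / 297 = 275.68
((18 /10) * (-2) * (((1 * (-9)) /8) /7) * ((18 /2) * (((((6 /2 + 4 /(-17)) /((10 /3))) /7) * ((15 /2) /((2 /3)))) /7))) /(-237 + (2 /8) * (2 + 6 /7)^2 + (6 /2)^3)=-925101 /194017600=-0.00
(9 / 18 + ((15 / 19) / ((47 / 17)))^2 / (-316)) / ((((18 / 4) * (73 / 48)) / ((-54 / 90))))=-1007455336 / 22994441915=-0.04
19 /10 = 1.90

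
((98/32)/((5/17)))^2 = 693889/6400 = 108.42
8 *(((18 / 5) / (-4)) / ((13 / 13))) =-7.20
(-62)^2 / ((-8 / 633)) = -608313 / 2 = -304156.50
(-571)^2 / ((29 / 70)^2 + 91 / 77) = 17573609900 / 72951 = 240896.08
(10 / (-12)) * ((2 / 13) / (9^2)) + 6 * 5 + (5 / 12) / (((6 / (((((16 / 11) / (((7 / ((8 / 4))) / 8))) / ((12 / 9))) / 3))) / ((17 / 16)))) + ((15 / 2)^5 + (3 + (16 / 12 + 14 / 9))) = 184992469237 / 7783776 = 23766.42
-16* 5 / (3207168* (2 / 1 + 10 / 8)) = -5 / 651456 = -0.00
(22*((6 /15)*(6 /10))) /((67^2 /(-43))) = -5676 /112225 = -0.05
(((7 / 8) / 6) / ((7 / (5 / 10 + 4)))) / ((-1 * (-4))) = 3 / 128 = 0.02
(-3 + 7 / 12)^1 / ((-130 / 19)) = 551 / 1560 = 0.35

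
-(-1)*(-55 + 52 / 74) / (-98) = 41 / 74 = 0.55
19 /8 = 2.38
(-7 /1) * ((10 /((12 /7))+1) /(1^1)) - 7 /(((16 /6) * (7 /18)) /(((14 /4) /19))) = -22379 /456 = -49.08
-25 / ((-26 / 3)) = 75 / 26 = 2.88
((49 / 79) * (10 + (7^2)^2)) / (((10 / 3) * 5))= 354417 / 3950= 89.73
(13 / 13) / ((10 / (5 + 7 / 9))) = 26 / 45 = 0.58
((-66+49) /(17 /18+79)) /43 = -306 /61877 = -0.00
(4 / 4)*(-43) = -43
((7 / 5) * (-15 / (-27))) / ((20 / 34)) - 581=-52171 / 90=-579.68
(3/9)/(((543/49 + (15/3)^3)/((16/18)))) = 98/45009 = 0.00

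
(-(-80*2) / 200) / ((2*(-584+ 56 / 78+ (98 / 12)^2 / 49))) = -936 / 1361695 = -0.00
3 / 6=1 / 2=0.50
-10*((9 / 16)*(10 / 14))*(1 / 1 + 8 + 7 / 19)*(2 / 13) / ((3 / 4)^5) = -1139200 / 46683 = -24.40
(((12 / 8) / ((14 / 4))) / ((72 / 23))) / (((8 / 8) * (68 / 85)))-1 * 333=-332.83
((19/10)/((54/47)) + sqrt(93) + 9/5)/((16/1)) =373/1728 + sqrt(93)/16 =0.82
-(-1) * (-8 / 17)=-8 / 17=-0.47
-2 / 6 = -1 / 3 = -0.33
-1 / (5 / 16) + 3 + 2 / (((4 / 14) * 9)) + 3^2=431 / 45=9.58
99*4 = 396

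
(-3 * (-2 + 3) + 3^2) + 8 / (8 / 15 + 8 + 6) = 714 / 109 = 6.55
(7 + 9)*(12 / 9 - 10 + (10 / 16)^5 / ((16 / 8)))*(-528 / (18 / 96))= 18640171 / 48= 388336.90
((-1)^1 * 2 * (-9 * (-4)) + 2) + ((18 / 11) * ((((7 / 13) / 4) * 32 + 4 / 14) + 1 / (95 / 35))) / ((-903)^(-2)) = 17987965324 / 2717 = 6620524.59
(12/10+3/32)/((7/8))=207/140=1.48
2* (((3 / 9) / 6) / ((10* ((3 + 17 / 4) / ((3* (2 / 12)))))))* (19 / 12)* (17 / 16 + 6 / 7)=817 / 350784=0.00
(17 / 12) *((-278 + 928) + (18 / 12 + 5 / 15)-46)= 858.26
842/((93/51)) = 14314/31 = 461.74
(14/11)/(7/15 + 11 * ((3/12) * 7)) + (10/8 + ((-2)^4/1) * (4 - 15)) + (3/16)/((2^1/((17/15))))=-51926837/297440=-174.58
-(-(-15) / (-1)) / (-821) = -15 / 821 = -0.02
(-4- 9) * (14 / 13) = -14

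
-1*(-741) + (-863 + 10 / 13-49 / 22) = -35309 / 286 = -123.46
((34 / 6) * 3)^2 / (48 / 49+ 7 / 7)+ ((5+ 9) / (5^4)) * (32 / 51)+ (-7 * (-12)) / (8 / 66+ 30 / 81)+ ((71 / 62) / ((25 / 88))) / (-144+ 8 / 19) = 137453293045811 / 433808613750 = 316.85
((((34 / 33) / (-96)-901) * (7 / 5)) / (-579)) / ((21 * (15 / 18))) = 1427201 / 11464200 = 0.12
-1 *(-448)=448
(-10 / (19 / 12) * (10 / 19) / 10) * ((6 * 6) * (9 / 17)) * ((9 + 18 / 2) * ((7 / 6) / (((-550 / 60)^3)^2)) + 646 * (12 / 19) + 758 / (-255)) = -1482060071454748992 / 577578711153125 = -2565.99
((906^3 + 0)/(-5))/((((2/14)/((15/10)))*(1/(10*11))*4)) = -42947370774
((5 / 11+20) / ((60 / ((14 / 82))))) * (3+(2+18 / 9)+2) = 945 / 1804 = 0.52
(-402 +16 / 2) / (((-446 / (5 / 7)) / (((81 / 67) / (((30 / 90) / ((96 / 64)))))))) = 718065 / 209174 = 3.43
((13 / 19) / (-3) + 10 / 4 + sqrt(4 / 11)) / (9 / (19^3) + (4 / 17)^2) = 3964502*sqrt(11) / 1235795 + 27021211 / 674070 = 50.73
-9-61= -70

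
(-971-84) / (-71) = 1055 / 71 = 14.86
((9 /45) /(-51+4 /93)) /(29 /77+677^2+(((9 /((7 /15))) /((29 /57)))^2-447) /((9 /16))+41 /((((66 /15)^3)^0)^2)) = -18067203 /2118094919555555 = -0.00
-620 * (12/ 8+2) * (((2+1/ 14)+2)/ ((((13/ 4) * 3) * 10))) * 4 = -4712/ 13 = -362.46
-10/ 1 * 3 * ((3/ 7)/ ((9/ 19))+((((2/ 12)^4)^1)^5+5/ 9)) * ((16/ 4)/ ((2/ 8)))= -186870320269885475/ 266594886254592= -700.95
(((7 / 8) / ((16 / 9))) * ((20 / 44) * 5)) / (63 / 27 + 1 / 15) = 0.47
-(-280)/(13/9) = 2520/13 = 193.85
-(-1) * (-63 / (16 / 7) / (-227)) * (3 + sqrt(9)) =1323 / 1816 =0.73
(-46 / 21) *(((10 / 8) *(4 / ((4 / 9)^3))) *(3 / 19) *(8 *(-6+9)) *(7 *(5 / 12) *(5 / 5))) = -419175 / 304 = -1378.87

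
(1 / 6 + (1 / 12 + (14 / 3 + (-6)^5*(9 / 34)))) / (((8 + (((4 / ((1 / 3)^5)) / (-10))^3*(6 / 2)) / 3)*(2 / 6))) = 7480375 / 1115105344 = 0.01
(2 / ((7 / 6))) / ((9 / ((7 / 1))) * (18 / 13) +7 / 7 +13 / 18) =0.49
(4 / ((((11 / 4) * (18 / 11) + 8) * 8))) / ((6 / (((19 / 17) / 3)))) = 19 / 7650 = 0.00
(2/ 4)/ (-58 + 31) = -1/ 54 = -0.02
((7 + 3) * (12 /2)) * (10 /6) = 100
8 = 8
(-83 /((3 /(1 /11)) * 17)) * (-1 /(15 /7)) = 581 /8415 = 0.07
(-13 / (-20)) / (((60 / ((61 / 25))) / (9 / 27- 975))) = -579683 / 22500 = -25.76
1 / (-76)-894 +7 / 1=-67413 / 76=-887.01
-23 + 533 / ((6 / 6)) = 510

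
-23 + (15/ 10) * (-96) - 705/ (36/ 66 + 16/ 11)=-1039/ 2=-519.50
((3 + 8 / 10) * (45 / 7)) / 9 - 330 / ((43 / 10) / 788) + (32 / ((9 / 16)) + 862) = -161328577 / 2709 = -59552.82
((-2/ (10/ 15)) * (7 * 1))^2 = 441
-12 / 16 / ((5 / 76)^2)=-4332 / 25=-173.28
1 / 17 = 0.06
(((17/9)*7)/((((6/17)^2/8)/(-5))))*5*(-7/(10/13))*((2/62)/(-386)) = -15647905/969246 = -16.14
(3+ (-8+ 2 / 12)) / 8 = -29 / 48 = -0.60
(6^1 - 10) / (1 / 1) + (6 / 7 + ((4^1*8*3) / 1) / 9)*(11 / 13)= 1570 / 273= 5.75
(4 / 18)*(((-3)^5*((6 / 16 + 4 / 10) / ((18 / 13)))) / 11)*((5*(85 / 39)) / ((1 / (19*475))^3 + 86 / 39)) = -75541718140078125 / 5563175428253432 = -13.58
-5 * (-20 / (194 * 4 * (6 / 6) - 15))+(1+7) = 6188 / 761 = 8.13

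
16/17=0.94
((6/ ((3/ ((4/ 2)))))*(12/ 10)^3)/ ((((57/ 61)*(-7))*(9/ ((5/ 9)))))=-1952/ 29925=-0.07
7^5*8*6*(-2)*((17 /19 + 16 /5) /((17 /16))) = -10042249728 /1615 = -6218111.29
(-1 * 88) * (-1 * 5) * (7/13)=3080/13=236.92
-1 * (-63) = 63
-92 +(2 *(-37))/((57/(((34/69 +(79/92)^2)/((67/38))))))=-118542911/1275948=-92.91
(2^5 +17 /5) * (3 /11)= 531 /55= 9.65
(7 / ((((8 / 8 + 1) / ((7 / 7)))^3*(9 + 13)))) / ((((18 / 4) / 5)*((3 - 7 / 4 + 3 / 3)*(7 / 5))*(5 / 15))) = 25 / 594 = 0.04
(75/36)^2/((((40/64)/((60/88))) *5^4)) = 1/132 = 0.01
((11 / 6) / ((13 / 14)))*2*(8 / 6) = 616 / 117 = 5.26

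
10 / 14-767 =-766.29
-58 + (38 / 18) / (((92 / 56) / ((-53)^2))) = 735188 / 207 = 3551.63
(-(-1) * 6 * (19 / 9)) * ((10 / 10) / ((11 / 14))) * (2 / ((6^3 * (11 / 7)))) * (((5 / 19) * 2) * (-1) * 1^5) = -0.05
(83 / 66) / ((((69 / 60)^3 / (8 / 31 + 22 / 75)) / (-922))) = -15697013120 / 37340523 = -420.37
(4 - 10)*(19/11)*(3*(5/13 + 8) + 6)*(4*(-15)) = 2770200/143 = 19372.03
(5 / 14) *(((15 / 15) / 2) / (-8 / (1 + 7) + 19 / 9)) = 9 / 56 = 0.16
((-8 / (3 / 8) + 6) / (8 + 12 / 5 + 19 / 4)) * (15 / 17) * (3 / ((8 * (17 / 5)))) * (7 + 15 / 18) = -135125 / 175134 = -0.77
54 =54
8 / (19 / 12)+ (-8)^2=1312 / 19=69.05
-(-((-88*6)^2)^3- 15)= 21667237072994319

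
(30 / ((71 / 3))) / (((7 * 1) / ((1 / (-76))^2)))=45 / 1435336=0.00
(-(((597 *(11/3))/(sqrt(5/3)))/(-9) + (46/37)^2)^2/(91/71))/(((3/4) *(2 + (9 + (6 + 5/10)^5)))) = -81619883073601408/25670339127362475 + 84189850624 *sqrt(15)/6250386931425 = -3.13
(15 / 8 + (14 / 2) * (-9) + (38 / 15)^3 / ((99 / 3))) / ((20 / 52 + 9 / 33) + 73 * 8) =-41312011 / 398358000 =-0.10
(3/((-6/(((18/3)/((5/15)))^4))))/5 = -52488/5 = -10497.60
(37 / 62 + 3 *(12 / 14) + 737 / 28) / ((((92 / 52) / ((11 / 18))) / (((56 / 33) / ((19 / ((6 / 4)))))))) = 332761 / 243846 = 1.36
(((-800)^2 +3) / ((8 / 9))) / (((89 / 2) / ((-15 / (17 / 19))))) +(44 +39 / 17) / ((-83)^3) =-938649939381137 / 3460454924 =-271250.45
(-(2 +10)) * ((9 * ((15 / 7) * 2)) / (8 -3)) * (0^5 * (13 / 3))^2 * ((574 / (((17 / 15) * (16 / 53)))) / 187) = 0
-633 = -633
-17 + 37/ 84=-1391/ 84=-16.56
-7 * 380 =-2660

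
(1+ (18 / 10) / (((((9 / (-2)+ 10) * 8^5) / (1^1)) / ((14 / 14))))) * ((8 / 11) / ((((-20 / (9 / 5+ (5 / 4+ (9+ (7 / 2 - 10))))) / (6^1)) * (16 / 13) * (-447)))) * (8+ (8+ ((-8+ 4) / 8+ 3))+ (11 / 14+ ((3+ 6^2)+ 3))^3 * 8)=558954661607955483 / 405271150592000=1379.21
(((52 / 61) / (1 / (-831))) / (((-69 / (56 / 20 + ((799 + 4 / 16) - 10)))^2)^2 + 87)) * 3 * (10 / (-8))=30.53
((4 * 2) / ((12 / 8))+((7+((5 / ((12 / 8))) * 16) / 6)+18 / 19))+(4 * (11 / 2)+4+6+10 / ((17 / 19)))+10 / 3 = 199651 / 2907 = 68.68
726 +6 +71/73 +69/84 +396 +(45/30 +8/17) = 39326557/34748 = 1131.76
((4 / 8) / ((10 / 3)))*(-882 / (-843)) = 441 / 2810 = 0.16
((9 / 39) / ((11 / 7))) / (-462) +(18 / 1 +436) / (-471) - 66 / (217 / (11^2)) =-12143423111 / 321543222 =-37.77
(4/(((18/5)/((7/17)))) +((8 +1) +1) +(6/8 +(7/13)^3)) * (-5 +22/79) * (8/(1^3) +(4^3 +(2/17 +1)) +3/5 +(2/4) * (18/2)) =-75781183308559/18057494520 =-4196.66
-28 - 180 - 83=-291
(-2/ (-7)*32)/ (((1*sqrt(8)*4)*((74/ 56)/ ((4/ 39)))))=64*sqrt(2)/ 1443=0.06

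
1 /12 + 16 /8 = 25 /12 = 2.08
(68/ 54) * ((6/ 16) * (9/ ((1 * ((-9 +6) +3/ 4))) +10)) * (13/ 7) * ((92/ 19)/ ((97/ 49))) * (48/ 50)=569296/ 46075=12.36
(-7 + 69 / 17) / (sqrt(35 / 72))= -60 * sqrt(70) / 119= -4.22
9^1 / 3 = 3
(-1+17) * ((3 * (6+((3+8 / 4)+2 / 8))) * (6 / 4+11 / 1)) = 6750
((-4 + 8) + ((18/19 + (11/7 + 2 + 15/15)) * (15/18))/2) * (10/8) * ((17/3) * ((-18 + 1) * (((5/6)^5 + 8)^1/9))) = -474579891995/670166784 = -708.15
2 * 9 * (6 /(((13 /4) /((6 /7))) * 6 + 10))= 432 /131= 3.30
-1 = -1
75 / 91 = 0.82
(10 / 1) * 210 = 2100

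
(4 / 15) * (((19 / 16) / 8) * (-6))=-19 / 80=-0.24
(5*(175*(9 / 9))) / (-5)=-175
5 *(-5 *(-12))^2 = 18000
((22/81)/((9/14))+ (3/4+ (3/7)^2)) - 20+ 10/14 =-2561845/142884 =-17.93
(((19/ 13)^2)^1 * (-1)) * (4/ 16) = -361/ 676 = -0.53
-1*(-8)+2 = 10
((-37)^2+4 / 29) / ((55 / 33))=821.48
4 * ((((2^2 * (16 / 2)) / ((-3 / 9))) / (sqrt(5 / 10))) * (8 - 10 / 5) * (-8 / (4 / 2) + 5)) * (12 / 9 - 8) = 15360 * sqrt(2) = 21722.32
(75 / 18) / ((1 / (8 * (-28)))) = -2800 / 3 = -933.33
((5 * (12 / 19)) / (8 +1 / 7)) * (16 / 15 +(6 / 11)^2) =69328 / 131043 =0.53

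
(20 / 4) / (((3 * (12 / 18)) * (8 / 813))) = 4065 / 16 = 254.06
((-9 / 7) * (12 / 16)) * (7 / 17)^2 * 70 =-6615 / 578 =-11.44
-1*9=-9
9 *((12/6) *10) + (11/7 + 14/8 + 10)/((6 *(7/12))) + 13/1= 19287/98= 196.81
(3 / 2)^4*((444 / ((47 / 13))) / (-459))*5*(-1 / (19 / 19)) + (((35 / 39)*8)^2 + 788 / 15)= 2694295361 / 24305580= 110.85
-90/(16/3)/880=-27/1408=-0.02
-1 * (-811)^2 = -657721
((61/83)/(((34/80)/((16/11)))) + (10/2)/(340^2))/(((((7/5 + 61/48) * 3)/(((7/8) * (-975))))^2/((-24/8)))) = -37098192961659375/433655312068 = -85547.65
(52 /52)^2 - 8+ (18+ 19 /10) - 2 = 109 /10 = 10.90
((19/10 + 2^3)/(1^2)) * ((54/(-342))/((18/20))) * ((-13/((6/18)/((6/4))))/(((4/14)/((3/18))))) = 9009/152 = 59.27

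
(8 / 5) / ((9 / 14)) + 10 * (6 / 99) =1532 / 495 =3.09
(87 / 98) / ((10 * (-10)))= -87 / 9800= -0.01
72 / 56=9 / 7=1.29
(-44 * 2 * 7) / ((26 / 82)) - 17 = -25477 / 13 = -1959.77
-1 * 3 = -3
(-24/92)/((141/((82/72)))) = -41/19458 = -0.00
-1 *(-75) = 75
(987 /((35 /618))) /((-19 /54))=-4705452 /95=-49531.07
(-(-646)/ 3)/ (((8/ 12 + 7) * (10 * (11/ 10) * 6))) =323/ 759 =0.43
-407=-407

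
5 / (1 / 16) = 80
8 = 8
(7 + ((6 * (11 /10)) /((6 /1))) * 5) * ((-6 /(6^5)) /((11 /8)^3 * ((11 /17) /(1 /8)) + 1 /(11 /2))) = -9350 /13221387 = -0.00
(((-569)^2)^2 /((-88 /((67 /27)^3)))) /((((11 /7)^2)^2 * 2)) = -75694728175414122523 /50719469328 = -1492419561.53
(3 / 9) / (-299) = -1 / 897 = -0.00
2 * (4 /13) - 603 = -7831 /13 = -602.38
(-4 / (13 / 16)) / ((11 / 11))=-64 / 13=-4.92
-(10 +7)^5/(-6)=236642.83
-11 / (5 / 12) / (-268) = 33 / 335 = 0.10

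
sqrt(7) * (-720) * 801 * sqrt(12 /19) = -1153440 * sqrt(399) /19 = -1212628.73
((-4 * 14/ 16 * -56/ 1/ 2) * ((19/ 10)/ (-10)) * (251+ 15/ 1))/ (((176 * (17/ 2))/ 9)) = -1114407/ 37400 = -29.80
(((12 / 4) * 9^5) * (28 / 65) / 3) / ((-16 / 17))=-7026831 / 260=-27026.27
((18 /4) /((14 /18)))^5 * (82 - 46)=31381059609 /134456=233392.78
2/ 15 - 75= -1123/ 15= -74.87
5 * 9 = 45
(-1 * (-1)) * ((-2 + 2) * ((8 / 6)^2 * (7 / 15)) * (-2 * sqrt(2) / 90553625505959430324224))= 0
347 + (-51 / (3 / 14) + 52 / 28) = 110.86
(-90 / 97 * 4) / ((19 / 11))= -2.15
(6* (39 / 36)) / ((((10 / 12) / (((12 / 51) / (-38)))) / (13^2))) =-13182 / 1615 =-8.16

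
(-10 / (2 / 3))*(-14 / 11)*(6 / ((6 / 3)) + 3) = 1260 / 11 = 114.55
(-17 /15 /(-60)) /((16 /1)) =17 /14400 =0.00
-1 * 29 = -29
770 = 770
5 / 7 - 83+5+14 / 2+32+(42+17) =145 / 7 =20.71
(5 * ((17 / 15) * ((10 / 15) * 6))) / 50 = 34 / 75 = 0.45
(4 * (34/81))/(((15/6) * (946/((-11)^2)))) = 1496/17415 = 0.09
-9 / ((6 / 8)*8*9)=-1 / 6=-0.17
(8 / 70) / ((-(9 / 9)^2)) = -4 / 35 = -0.11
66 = 66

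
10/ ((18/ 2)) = 10/ 9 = 1.11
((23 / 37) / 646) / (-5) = -23 / 119510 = -0.00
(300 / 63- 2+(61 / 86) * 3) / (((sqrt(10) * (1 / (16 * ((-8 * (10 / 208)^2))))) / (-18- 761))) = 34396745 * sqrt(10) / 305214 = 356.38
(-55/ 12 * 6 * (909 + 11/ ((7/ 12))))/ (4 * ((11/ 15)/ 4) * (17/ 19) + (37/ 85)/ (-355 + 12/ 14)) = -115960593375/ 2976316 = -38961.12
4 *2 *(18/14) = 72/7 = 10.29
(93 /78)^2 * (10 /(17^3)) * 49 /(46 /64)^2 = 120547840 /439227113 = 0.27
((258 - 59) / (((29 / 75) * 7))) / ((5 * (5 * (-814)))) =-597 / 165242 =-0.00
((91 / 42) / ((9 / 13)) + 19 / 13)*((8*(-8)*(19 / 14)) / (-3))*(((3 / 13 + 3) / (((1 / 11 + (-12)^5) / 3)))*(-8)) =172443392 / 4163206671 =0.04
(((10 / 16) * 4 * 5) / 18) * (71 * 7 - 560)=-43.75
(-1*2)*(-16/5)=6.40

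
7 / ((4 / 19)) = 33.25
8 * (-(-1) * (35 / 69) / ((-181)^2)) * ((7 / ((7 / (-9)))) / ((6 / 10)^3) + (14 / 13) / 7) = -453320 / 88159851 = -0.01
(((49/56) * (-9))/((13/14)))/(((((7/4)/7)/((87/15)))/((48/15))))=-204624/325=-629.61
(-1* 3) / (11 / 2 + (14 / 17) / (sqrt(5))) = -95370 / 174061 + 2856* sqrt(5) / 174061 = -0.51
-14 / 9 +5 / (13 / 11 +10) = -409 / 369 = -1.11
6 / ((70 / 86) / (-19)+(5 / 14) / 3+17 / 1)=205884 / 585953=0.35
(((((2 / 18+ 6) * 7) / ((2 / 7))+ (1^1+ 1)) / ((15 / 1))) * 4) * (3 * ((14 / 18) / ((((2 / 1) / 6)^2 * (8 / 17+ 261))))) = 3.25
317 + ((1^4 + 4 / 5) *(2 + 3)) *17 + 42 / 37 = 17432 / 37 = 471.14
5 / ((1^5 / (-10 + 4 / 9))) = -430 / 9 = -47.78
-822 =-822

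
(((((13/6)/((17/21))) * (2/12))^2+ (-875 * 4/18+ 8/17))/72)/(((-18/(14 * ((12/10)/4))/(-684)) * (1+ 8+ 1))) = -23833999/554880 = -42.95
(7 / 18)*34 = 13.22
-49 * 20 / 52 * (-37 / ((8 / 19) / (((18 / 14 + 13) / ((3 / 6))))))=615125 / 13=47317.31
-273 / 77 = -39 / 11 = -3.55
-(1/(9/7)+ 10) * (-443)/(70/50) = 214855/63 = 3410.40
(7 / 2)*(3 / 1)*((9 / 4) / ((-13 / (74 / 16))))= -6993 / 832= -8.41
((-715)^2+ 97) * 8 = 4090576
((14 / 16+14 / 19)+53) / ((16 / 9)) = 74709 / 2432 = 30.72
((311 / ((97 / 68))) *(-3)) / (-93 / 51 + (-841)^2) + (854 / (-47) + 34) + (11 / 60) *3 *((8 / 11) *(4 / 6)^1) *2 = 6726857603846 / 411121935105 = 16.36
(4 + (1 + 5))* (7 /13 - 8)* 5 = -4850 /13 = -373.08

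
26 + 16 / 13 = 27.23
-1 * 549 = -549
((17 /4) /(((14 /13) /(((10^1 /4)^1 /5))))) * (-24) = -663 /14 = -47.36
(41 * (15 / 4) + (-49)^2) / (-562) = -10219 / 2248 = -4.55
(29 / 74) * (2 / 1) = 29 / 37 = 0.78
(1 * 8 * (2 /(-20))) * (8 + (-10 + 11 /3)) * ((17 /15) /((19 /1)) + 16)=-18308 /855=-21.41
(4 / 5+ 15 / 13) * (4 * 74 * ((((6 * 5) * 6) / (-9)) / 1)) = -150368 / 13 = -11566.77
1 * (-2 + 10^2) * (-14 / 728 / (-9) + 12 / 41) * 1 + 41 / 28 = 4077379 / 134316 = 30.36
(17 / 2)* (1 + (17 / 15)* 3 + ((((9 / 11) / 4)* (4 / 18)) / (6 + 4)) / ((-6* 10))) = 987343 / 26400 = 37.40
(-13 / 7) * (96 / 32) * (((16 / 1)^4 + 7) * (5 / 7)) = -12780885 / 49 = -260834.39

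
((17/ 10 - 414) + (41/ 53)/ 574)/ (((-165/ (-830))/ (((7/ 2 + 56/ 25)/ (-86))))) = 433777007/ 3133625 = 138.43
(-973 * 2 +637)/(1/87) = -113883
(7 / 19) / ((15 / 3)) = 7 / 95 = 0.07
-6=-6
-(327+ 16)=-343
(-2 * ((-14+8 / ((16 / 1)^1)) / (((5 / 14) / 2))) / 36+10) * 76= 5396 / 5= 1079.20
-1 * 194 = -194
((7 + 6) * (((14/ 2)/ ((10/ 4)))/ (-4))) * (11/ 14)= -143/ 20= -7.15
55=55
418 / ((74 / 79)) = 16511 / 37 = 446.24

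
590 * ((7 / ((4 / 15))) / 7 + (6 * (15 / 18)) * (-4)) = -19175 / 2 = -9587.50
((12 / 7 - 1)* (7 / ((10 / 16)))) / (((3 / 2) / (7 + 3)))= 160 / 3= 53.33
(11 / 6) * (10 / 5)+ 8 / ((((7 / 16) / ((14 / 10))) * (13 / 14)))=6091 / 195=31.24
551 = 551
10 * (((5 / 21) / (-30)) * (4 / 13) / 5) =-4 / 819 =-0.00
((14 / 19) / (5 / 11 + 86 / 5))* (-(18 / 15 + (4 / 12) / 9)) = -25718 / 498123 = -0.05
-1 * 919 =-919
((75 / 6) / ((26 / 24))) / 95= 30 / 247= 0.12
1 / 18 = 0.06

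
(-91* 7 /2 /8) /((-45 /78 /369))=1018563 /40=25464.08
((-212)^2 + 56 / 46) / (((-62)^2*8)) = 258435 / 176824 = 1.46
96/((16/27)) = 162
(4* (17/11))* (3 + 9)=816/11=74.18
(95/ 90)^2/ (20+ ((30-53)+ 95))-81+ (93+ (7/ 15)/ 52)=23291093/ 1937520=12.02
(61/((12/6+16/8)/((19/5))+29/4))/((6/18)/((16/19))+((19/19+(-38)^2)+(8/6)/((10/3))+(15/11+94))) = 12239040/2567325091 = 0.00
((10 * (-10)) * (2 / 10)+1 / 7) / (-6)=139 / 42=3.31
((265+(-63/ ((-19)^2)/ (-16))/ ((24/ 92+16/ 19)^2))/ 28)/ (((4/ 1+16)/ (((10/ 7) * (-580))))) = -142837627615/ 364284032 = -392.11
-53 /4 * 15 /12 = -265 /16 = -16.56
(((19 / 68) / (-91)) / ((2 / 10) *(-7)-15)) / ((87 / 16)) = 190 / 5518149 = 0.00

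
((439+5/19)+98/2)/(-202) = -2.42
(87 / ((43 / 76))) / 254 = 3306 / 5461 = 0.61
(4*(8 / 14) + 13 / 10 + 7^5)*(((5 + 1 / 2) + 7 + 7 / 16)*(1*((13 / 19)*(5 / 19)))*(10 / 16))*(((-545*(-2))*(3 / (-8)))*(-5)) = 129435185017125 / 2587648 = 50020398.84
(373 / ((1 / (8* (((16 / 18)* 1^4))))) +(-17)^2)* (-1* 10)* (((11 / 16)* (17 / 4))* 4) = -24752255 / 72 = -343781.32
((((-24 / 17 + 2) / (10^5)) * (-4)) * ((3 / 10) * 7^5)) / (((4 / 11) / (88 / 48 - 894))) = 989646581 / 3400000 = 291.07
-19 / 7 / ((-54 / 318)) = 1007 / 63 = 15.98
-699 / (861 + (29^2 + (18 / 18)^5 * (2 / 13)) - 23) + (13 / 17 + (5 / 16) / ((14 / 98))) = 15057023 / 5937488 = 2.54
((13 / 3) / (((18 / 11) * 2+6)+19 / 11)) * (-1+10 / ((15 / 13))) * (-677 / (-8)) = 202423 / 792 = 255.58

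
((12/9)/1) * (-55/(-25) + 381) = 7664/15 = 510.93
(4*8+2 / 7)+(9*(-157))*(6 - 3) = -29447 / 7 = -4206.71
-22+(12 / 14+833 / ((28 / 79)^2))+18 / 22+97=8263933 / 1232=6707.74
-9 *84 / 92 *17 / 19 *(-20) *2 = 128520 / 437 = 294.10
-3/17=-0.18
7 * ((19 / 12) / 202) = 133 / 2424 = 0.05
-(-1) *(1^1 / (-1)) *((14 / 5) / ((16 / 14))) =-49 / 20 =-2.45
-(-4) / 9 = 4 / 9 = 0.44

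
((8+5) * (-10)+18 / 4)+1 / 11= -2759 / 22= -125.41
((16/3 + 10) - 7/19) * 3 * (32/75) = 27296/1425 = 19.16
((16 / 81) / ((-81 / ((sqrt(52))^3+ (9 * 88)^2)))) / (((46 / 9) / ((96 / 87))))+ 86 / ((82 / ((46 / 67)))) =-5433954674 / 16490241 - 26624 * sqrt(13) / 486243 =-329.72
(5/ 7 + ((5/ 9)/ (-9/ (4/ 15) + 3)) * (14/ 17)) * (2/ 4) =92135/ 263466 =0.35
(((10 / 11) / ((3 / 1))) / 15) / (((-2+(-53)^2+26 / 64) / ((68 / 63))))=4352 / 560313369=0.00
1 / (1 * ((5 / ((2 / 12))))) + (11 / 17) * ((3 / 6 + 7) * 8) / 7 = 5.58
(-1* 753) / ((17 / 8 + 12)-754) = 2008 / 1973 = 1.02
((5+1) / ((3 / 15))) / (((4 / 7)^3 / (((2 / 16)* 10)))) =25725 / 128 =200.98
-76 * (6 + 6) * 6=-5472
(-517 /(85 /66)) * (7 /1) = -238854 /85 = -2810.05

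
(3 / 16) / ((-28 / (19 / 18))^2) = 361 / 1354752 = 0.00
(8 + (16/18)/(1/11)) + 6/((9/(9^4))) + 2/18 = 39527/9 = 4391.89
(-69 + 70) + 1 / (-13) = 12 / 13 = 0.92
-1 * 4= -4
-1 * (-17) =17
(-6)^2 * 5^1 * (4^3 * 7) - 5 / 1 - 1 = 80634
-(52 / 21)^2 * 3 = -2704 / 147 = -18.39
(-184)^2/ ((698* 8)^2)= 529/ 487204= 0.00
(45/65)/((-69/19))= -57/299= -0.19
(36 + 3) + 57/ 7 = 330/ 7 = 47.14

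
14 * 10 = 140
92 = 92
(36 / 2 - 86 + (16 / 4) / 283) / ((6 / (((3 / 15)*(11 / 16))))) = -5291 / 3396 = -1.56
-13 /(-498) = 13 /498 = 0.03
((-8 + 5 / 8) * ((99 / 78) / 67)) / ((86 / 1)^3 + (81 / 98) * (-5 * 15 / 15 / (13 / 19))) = -95403 / 434335619864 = -0.00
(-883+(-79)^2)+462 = 5820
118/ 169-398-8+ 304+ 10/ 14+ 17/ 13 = -117448/ 1183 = -99.28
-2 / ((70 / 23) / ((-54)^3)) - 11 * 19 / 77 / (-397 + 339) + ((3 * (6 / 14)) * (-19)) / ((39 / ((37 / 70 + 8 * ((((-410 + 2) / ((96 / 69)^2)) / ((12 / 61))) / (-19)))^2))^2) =-3958902821201482551235494384829 / 5924280576644218880000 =-668250392.60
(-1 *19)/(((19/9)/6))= -54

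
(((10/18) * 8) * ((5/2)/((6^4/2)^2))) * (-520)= -1625/118098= -0.01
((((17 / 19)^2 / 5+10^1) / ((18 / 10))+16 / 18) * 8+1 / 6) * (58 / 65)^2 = 114616526 / 2745405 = 41.75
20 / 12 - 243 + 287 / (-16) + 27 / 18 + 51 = -9925 / 48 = -206.77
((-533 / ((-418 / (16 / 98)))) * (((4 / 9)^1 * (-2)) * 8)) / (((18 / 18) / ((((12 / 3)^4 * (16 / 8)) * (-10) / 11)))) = 698613760 / 1013859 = 689.06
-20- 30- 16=-66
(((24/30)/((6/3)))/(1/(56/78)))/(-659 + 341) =-28/31005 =-0.00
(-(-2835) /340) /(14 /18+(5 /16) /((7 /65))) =142884 /63053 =2.27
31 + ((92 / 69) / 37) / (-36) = 30968 / 999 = 31.00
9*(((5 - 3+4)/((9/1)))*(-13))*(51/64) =-1989/32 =-62.16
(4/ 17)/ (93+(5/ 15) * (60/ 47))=188/ 74647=0.00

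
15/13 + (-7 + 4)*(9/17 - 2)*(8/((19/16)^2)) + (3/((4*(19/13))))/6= 16765427/638248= 26.27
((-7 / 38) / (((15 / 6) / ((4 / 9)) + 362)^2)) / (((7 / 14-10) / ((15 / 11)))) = 6720 / 34347089051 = 0.00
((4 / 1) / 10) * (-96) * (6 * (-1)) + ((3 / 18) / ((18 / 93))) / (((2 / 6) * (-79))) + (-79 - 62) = 423601 / 4740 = 89.37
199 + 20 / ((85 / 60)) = 213.12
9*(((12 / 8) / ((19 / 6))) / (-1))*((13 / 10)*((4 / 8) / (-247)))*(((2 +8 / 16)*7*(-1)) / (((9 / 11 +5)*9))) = -693 / 184832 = -0.00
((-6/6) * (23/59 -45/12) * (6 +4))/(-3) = -3965/354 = -11.20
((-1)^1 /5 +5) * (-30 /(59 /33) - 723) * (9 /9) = -1047528 /295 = -3550.94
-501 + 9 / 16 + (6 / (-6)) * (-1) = -499.44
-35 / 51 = -0.69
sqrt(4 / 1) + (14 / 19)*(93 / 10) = 841 / 95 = 8.85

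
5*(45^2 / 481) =10125 / 481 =21.05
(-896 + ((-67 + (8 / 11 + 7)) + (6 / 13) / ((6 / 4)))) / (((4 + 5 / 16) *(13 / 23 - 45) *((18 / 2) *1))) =364160 / 657657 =0.55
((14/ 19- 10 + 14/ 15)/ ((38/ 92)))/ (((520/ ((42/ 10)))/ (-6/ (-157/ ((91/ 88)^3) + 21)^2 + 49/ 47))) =-77798056061505914979733/ 458305741161855026774750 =-0.17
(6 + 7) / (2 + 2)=13 / 4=3.25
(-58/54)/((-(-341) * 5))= -29/46035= -0.00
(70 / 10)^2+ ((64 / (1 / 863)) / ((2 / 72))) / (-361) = -1970663 / 361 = -5458.90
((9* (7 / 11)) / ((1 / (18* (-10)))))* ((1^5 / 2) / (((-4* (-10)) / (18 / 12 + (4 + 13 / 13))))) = -7371 / 88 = -83.76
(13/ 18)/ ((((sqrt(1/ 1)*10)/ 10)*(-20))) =-13/ 360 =-0.04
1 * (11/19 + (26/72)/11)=4603/7524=0.61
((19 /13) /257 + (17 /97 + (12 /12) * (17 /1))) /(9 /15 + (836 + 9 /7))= 194878215 /9503882102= 0.02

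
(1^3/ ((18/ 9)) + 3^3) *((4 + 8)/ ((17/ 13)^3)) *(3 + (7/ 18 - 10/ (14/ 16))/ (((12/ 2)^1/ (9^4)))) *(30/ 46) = -1837514282175/ 1581986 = -1161523.73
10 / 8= 5 / 4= 1.25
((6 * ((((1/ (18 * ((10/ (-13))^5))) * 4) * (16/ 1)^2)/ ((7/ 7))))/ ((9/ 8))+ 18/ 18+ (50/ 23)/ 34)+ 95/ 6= -73214985131/ 65981250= -1109.63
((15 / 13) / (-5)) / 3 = -0.08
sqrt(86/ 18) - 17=-17+sqrt(43)/ 3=-14.81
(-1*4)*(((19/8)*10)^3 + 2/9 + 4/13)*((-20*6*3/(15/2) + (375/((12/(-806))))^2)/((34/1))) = -254568076907713019/254592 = -999906033605.58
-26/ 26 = -1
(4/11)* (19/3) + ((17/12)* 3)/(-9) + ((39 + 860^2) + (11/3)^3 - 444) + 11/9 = 878225851/1188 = 739247.35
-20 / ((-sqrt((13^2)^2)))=20 / 169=0.12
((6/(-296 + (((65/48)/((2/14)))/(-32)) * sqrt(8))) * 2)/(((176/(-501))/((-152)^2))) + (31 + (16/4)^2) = 771186090758795/284226830437 - 1516801628160 * sqrt(2)/284226830437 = 2705.73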